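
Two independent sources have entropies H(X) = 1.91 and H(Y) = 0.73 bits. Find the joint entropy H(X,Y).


For independent variables, H(X,Y) = H(X) + H(Y) = 1.91 + 0.73 = 2.64

2.64 bits


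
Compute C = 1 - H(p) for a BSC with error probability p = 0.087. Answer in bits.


H(p) = -p*log2(p) - (1-p)*log2(1-p) = -0.087*log2(0.087) - 0.913*log2(0.913) = 0.306487 + 0.119889 = 0.4264. C = 1 - H(p) = 1 - 0.4264 = 0.5736

0.5736 bits


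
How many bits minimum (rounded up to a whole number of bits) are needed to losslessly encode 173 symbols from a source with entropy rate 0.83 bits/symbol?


Minimum bits >= n * H = 173 * 0.83 = 143.59, rounded up to a whole number of bits = 144

144 bits


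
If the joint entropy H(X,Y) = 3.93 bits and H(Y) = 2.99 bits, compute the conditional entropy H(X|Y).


H(X|Y) = H(X,Y) - H(Y) = 3.93 - 2.99 = 0.94

0.94 bits


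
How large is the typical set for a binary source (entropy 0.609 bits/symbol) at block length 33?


log2|A_typical| = nH = 33 * 0.609 = 20.097, so |A_typical| ~ 2^20.097 = 1.122e+06

1.122e+06


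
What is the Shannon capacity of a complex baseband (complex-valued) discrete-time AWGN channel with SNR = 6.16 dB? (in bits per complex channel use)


SNR_linear = 10^(6.16/10) = 4.1305; C = log2(1 + SNR_linear) = log2(1 + 4.1305) = 2.3591

2.3591 bits/channel use


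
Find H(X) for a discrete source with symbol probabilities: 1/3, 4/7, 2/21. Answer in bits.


H = -sum(p_i * log2(p_i)). Terms: -(1/3)*log2(1/3) = 0.528321; -(4/7)*log2(4/7) = 0.461346; -(2/21)*log2(2/21) = 0.323078. H = 0.528321 + 0.461346 + 0.323078 = 1.3127

1.3127 bits


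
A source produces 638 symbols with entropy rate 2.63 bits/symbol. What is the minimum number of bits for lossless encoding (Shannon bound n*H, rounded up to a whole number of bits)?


Minimum bits >= n * H = 638 * 2.63 = 1677.94, rounded up to a whole number of bits = 1678

1678 bits


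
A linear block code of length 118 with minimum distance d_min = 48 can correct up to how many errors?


Correction capability = floor((d-1)/2) = floor((48-1)/2) = 23

23 errors


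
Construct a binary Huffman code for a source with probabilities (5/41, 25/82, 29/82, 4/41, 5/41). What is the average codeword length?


Huffman construction (repeatedly merge the two least-probable nodes; each merge adds 1 bit to every symbol beneath it): 4/41 + 5/41 = 9/41; 5/41 + 9/41 = 14/41; 25/82 + 14/41 = 53/82; 29/82 + 53/82 = 1. Resulting codeword lengths (in the order the probabilities were given): (4, 2, 1, 4, 3). L_avg = sum(p_i * l_i) = 5/41*4 + 25/82*2 + 29/82*1 + 4/41*4 + 5/41*3 = 181/82 = 2.2073

2.2073 bits


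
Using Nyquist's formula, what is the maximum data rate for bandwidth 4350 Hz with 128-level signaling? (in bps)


Rate = 2 * B * log2(M) = 2 * 4350 * 7.0 = 60900.0

60900.0 bps


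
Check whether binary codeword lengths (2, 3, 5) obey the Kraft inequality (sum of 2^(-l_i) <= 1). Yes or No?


Kraft sum = sum(2^(-l_i)) = 0.4062, need <= 1. Result: satisfied (a binary prefix-free code with these lengths exists)

Yes


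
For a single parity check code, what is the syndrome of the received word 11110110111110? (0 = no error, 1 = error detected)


Syndrome = XOR of all bits = 1 XOR 1 XOR 1 XOR 1 XOR 0 XOR 1 XOR 1 XOR 0 XOR 1 XOR 1 XOR 1 XOR 1 XOR 1 XOR 0 = 1

1


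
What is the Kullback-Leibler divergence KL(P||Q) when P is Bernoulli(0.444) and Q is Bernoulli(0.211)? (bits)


KL = p*log2(p/q) + (1-p)*log2((1-p)/(1-q)) = 0.444*log2(0.444/0.211) + 0.556*log2(0.556/0.789) = 0.1958

0.1958 bits


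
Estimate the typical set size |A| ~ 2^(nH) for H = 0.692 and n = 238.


log2|A_typical| = nH = 238 * 0.692 = 164.696, so |A_typical| ~ 2^164.696 = 3.788e+49

3.788e+49


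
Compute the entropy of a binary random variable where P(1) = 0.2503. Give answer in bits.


H = -p*log2(p) - (1-p)*log2(1-p). -0.2503*log2(0.2503) = 0.500167; -0.7497*log2(0.7497) = 0.311586. H = 0.500167 + 0.311586 = 0.8118

0.8118 bits


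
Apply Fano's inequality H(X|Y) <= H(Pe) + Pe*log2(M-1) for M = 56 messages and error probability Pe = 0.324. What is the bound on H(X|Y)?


H(Pe) = -Pe*log2(Pe) - (1-Pe)*log2(1-Pe) = -0.324*log2(0.324) - 0.676*log2(0.676) = 0.526803 + 0.381876 = 0.9087. Pe*log2(M-1) = 0.324*log2(55) = 1.873161. Bound = H(Pe) + Pe*log2(M-1) = 0.526803 + 0.381876 + 1.873161 = 2.7818

2.7818 bits


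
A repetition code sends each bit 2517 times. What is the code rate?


Rate = k/n = 1/2517

1/2517


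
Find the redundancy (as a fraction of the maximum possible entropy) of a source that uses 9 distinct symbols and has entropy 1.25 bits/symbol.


H_max = log2(K) = log2(9) = 3.1699 bits/symbol. Redundancy = 1 - H/H_max = 1 - 1.25/3.1699 = 1 - 0.3943 = 0.6057

0.6057


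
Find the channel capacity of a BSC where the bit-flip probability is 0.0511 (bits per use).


H(p) = -p*log2(p) - (1-p)*log2(1-p) = -0.0511*log2(0.0511) - 0.9489*log2(0.9489) = 0.219246 + 0.071805 = 0.2911. C = 1 - H(p) = 1 - 0.2911 = 0.7089

0.7089 bits


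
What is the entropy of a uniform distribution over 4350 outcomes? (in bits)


H = log2(n) = log2(4350) = 12.0868

12.0868 bits


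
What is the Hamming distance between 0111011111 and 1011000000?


Count differing positions: ^ ^ . . . ^ ^ ^ ^ ^ = 7 differences

7


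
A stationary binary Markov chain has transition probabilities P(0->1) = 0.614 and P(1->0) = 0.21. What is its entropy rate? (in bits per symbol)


Stationary distribution: pi_0 = p10/(p01+p10) = 0.2549, pi_1 = 0.7451. Entropy rate H' = pi_0*H(p01) + pi_1*H(p10) = 0.2549*0.9622 + 0.7451*0.7415 = 0.7977

0.7977 bits/symbol


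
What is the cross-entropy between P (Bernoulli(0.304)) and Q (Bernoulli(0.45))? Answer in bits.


H(P,Q) = -p*log2(q) - (1-p)*log2(1-q). -0.304*log2(0.45) = 0.350209; -0.696*log2(0.55) = 0.600298. H(P,Q) = 0.350209 + 0.600298 = 0.9505

0.9505 bits


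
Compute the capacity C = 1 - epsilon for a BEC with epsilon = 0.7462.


C = 1 - epsilon = 1 - 0.7462 = 0.2538

0.2538 bits


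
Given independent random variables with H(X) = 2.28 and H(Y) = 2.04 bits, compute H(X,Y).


For independent variables, H(X,Y) = H(X) + H(Y) = 2.28 + 2.04 = 4.32

4.32 bits


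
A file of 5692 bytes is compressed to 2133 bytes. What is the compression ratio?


Ratio = original / compressed = 5692 / 2133 = 2.6685

2.6685


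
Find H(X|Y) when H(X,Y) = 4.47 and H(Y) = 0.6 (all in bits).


H(X|Y) = H(X,Y) - H(Y) = 4.47 - 0.6 = 3.87

3.87 bits


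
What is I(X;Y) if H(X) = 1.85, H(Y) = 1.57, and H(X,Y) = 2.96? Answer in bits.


I(X;Y) = H(X) + H(Y) - H(X,Y) = 1.85 + 1.57 - 2.96 = 0.46

0.46 bits


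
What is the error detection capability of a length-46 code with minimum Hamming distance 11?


Detection capability = d_min - 1 = 11 - 1 = 10

10 errors


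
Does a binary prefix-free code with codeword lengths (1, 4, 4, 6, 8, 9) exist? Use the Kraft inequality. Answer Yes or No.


Kraft sum = sum(2^(-l_i)) = 0.6465, need <= 1. Result: satisfied (a binary prefix-free code with these lengths exists)

Yes


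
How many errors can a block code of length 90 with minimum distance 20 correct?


Correction capability = floor((d-1)/2) = floor((20-1)/2) = 9

9 errors


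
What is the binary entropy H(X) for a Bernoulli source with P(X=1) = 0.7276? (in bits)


H = -p*log2(p) - (1-p)*log2(1-p). -0.7276*log2(0.7276) = 0.333810; -0.2724*log2(0.2724) = 0.511077. H = 0.333810 + 0.511077 = 0.8449

0.8449 bits


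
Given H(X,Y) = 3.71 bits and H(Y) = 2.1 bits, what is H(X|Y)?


H(X|Y) = H(X,Y) - H(Y) = 3.71 - 2.1 = 1.61

1.61 bits


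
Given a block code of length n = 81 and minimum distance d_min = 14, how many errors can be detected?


Detection capability = d_min - 1 = 14 - 1 = 13

13 errors


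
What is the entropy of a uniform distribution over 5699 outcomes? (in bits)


H = log2(n) = log2(5699) = 12.4765

12.4765 bits


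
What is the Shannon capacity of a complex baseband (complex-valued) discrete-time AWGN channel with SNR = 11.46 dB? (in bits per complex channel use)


SNR_linear = 10^(11.46/10) = 13.9959; C = log2(1 + SNR_linear) = log2(1 + 13.9959) = 3.9065

3.9065 bits/channel use


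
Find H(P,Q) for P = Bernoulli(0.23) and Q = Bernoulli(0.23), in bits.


H(P,Q) = -p*log2(q) - (1-p)*log2(1-q). -0.23*log2(0.23) = 0.487668; -0.77*log2(0.77) = 0.290344. H(P,Q) = 0.487668 + 0.290344 = 0.778

0.778 bits


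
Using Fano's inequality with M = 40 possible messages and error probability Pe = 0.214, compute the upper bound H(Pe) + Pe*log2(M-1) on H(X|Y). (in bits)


H(Pe) = -Pe*log2(Pe) - (1-Pe)*log2(1-Pe) = -0.214*log2(0.214) - 0.786*log2(0.786) = 0.476004 + 0.273055 = 0.7491. Pe*log2(M-1) = 0.214*log2(39) = 1.131076. Bound = H(Pe) + Pe*log2(M-1) = 0.476004 + 0.273055 + 1.131076 = 1.8801

1.8801 bits


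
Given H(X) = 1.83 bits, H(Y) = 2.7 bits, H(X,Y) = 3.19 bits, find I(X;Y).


I(X;Y) = H(X) + H(Y) - H(X,Y) = 1.83 + 2.7 - 3.19 = 1.34

1.34 bits


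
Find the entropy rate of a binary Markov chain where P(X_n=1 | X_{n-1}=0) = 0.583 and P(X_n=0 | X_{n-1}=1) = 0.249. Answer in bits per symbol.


Stationary distribution: pi_0 = p10/(p01+p10) = 0.2993, pi_1 = 0.7007. Entropy rate H' = pi_0*H(p01) + pi_1*H(p10) = 0.2993*0.98 + 0.7007*0.8097 = 0.8607

0.8607 bits/symbol


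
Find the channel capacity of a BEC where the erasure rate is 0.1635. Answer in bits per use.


C = 1 - epsilon = 1 - 0.1635 = 0.8365

0.8365 bits


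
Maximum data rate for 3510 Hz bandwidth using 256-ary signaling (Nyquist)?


Rate = 2 * B * log2(M) = 2 * 3510 * 8.0 = 56160.0

56160.0 bps


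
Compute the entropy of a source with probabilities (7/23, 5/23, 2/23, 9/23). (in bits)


H = -sum(p_i * log2(p_i)). Terms: -(7/23)*log2(7/23) = 0.522324; -(5/23)*log2(5/23) = 0.478616; -(2/23)*log2(2/23) = 0.306397; -(9/23)*log2(9/23) = 0.529684. H = 0.522324 + 0.478616 + 0.306397 + 0.529684 = 1.837

1.837 bits


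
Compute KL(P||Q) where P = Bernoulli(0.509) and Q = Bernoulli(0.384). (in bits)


KL = p*log2(p/q) + (1-p)*log2((1-p)/(1-q)) = 0.509*log2(0.509/0.384) + 0.491*log2(0.491/0.616) = 0.0463

0.0463 bits


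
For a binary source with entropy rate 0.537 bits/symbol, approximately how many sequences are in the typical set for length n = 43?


log2|A_typical| = nH = 43 * 0.537 = 23.091, so |A_typical| ~ 2^23.091 = 8.935e+06

8.935e+06


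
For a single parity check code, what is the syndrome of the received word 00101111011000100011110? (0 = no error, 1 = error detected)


Syndrome = XOR of all bits = 0 XOR 0 XOR 1 XOR 0 XOR 1 XOR 1 XOR 1 XOR 1 XOR 0 XOR 1 XOR 1 XOR 0 XOR 0 XOR 0 XOR 1 XOR 0 XOR 0 XOR 0 XOR 1 XOR 1 XOR 1 XOR 1 XOR 0 = 0

0


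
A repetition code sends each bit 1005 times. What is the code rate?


Rate = k/n = 1/1005

1/1005


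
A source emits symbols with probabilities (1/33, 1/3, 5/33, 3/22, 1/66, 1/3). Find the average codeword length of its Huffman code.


Huffman construction (repeatedly merge the two least-probable nodes; each merge adds 1 bit to every symbol beneath it): 1/66 + 1/33 = 1/22; 1/22 + 3/22 = 2/11; 5/33 + 2/11 = 1/3; 1/3 + 1/3 = 2/3; 1/3 + 2/3 = 1. Resulting codeword lengths (in the order the probabilities were given): (4, 2, 2, 3, 4, 2). L_avg = sum(p_i * l_i) = 1/33*4 + 1/3*2 + 5/33*2 + 3/22*3 + 1/66*4 + 1/3*2 = 49/22 = 2.2273

2.2273 bits


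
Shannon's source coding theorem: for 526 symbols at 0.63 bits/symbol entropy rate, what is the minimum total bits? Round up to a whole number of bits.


Minimum bits >= n * H = 526 * 0.63 = 331.38, rounded up to a whole number of bits = 332

332 bits


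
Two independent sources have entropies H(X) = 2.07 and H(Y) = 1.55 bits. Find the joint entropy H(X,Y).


For independent variables, H(X,Y) = H(X) + H(Y) = 2.07 + 1.55 = 3.62

3.62 bits


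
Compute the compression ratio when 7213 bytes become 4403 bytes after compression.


Ratio = original / compressed = 7213 / 4403 = 1.6382

1.6382


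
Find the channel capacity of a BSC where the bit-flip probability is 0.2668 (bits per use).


H(p) = -p*log2(p) - (1-p)*log2(1-p) = -0.2668*log2(0.2668) - 0.7332*log2(0.7332) = 0.508566 + 0.328269 = 0.8368. C = 1 - H(p) = 1 - 0.8368 = 0.1632

0.1632 bits


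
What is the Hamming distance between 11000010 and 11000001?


Count differing positions: . . . . . . ^ ^ = 2 differences

2


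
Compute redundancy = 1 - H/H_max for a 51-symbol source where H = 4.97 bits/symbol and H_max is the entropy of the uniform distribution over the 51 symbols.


H_max = log2(K) = log2(51) = 5.6724 bits/symbol. Redundancy = 1 - H/H_max = 1 - 4.97/5.6724 = 1 - 0.8762 = 0.1238

0.1238


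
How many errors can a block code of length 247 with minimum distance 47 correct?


Correction capability = floor((d-1)/2) = floor((47-1)/2) = 23

23 errors


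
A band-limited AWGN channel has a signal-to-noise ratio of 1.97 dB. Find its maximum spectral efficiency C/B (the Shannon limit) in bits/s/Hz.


SNR_linear = 10^(1.97/10) = 1.574; C/B = log2(1 + SNR_linear) = log2(1 + 1.574) = 1.364

1.364 bits/s/Hz


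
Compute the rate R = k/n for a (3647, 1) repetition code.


Rate = k/n = 1/3647

1/3647


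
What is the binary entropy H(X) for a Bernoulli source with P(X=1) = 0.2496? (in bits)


H = -p*log2(p) - (1-p)*log2(1-p). -0.2496*log2(0.2496) = 0.499777; -0.7504*log2(0.7504) = 0.310867. H = 0.499777 + 0.310867 = 0.8106

0.8106 bits


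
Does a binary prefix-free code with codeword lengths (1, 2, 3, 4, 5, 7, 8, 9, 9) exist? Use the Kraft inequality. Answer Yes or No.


Kraft sum = sum(2^(-l_i)) = 0.9844, need <= 1. Result: satisfied (a binary prefix-free code with these lengths exists)

Yes


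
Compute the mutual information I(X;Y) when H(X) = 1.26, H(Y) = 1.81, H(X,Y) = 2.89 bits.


I(X;Y) = H(X) + H(Y) - H(X,Y) = 1.26 + 1.81 - 2.89 = 0.18

0.18 bits


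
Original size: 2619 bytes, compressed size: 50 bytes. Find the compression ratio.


Ratio = original / compressed = 2619 / 50 = 52.38

52.38


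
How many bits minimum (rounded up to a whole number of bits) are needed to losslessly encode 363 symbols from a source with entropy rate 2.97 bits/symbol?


Minimum bits >= n * H = 363 * 2.97 = 1078.11, rounded up to a whole number of bits = 1079

1079 bits


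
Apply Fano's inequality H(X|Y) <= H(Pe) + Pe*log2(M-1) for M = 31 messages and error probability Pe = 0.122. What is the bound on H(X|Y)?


H(Pe) = -Pe*log2(Pe) - (1-Pe)*log2(1-Pe) = -0.122*log2(0.122) - 0.878*log2(0.878) = 0.370276 + 0.164807 = 0.5351. Pe*log2(M-1) = 0.122*log2(30) = 0.598641. Bound = H(Pe) + Pe*log2(M-1) = 0.370276 + 0.164807 + 0.598641 = 1.1337

1.1337 bits


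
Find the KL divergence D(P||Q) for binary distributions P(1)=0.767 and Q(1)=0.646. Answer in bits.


KL = p*log2(p/q) + (1-p)*log2((1-p)/(1-q)) = 0.767*log2(0.767/0.646) + 0.233*log2(0.233/0.354) = 0.0494

0.0494 bits


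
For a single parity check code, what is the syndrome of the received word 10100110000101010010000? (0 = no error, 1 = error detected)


Syndrome = XOR of all bits = 1 XOR 0 XOR 1 XOR 0 XOR 0 XOR 1 XOR 1 XOR 0 XOR 0 XOR 0 XOR 0 XOR 1 XOR 0 XOR 1 XOR 0 XOR 1 XOR 0 XOR 0 XOR 1 XOR 0 XOR 0 XOR 0 XOR 0 = 0

0


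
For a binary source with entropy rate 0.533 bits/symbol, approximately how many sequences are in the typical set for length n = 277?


log2|A_typical| = nH = 277 * 0.533 = 147.641, so |A_typical| ~ 2^147.641 = 2.782e+44

2.782e+44


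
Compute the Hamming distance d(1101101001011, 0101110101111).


Count differing positions: ^ . . . . ^ ^ ^ . . ^ . . = 5 differences

5


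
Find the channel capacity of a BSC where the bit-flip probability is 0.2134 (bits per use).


H(p) = -p*log2(p) - (1-p)*log2(1-p) = -0.2134*log2(0.2134) - 0.7866*log2(0.7866) = 0.475534 + 0.272398 = 0.7479. C = 1 - H(p) = 1 - 0.7479 = 0.2521

0.2521 bits


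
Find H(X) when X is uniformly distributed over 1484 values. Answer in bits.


H = log2(n) = log2(1484) = 10.5353

10.5353 bits


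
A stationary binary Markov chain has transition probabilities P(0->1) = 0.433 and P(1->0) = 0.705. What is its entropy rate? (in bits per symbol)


Stationary distribution: pi_0 = p10/(p01+p10) = 0.6195, pi_1 = 0.3805. Entropy rate H' = pi_0*H(p01) + pi_1*H(p10) = 0.6195*0.987 + 0.3805*0.8751 = 0.9444

0.9444 bits/symbol


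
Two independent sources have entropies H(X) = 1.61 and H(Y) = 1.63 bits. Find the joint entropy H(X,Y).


For independent variables, H(X,Y) = H(X) + H(Y) = 1.61 + 1.63 = 3.24

3.24 bits


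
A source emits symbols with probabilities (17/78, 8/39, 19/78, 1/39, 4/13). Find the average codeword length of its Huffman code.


Huffman construction (repeatedly merge the two least-probable nodes; each merge adds 1 bit to every symbol beneath it): 1/39 + 8/39 = 3/13; 17/78 + 3/13 = 35/78; 19/78 + 4/13 = 43/78; 35/78 + 43/78 = 1. Resulting codeword lengths (in the order the probabilities were given): (2, 3, 2, 3, 2). L_avg = sum(p_i * l_i) = 17/78*2 + 8/39*3 + 19/78*2 + 1/39*3 + 4/13*2 = 29/13 = 2.2308

2.2308 bits


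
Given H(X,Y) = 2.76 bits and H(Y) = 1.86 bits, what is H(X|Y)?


H(X|Y) = H(X,Y) - H(Y) = 2.76 - 1.86 = 0.9

0.9 bits


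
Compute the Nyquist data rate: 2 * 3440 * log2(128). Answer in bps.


Rate = 2 * B * log2(M) = 2 * 3440 * 7.0 = 48160.0

48160.0 bps


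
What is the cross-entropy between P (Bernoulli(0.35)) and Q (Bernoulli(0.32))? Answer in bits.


H(P,Q) = -p*log2(q) - (1-p)*log2(1-q). -0.35*log2(0.32) = 0.575350; -0.65*log2(0.68) = 0.361656. H(P,Q) = 0.575350 + 0.361656 = 0.937

0.937 bits


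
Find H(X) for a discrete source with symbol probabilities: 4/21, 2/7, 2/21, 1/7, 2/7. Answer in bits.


H = -sum(p_i * log2(p_i)). Terms: -(4/21)*log2(4/21) = 0.455680; -(2/7)*log2(2/7) = 0.516387; -(2/21)*log2(2/21) = 0.323078; -(1/7)*log2(1/7) = 0.401051; -(2/7)*log2(2/7) = 0.516387. H = 0.455680 + 0.516387 + 0.323078 + 0.401051 + 0.516387 = 2.2126

2.2126 bits


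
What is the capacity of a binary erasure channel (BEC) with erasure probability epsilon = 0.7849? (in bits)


C = 1 - epsilon = 1 - 0.7849 = 0.2151

0.2151 bits


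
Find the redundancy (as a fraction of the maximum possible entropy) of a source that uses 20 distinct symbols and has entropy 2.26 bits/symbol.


H_max = log2(K) = log2(20) = 4.3219 bits/symbol. Redundancy = 1 - H/H_max = 1 - 2.26/4.3219 = 1 - 0.5229 = 0.4771

0.4771


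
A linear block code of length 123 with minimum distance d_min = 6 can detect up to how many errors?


Detection capability = d_min - 1 = 6 - 1 = 5

5 errors


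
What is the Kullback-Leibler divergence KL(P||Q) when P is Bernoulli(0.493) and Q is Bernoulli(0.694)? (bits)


KL = p*log2(p/q) + (1-p)*log2((1-p)/(1-q)) = 0.493*log2(0.493/0.694) + 0.507*log2(0.507/0.306) = 0.1261

0.1261 bits


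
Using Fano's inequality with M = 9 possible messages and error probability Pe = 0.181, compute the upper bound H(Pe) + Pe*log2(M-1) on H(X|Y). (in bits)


H(Pe) = -Pe*log2(Pe) - (1-Pe)*log2(1-Pe) = -0.181*log2(0.181) - 0.819*log2(0.819) = 0.446335 + 0.235925 = 0.6823. Pe*log2(M-1) = 0.181*log2(8) = 0.543000. Bound = H(Pe) + Pe*log2(M-1) = 0.446335 + 0.235925 + 0.543000 = 1.2253

1.2253 bits


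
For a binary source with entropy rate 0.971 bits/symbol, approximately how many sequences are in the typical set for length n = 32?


log2|A_typical| = nH = 32 * 0.971 = 31.072, so |A_typical| ~ 2^31.072 = 2.257e+09

2.257e+09


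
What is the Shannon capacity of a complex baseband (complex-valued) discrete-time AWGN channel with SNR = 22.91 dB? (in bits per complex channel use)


SNR_linear = 10^(22.91/10) = 195.4339; C = log2(1 + SNR_linear) = log2(1 + 195.4339) = 7.6179

7.6179 bits/channel use


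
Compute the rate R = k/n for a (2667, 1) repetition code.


Rate = k/n = 1/2667

1/2667


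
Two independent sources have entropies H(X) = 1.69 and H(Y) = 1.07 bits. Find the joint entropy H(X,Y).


For independent variables, H(X,Y) = H(X) + H(Y) = 1.69 + 1.07 = 2.76

2.76 bits


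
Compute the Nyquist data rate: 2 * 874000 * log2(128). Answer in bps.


Rate = 2 * B * log2(M) = 2 * 874000 * 7.0 = 12236000.0

12236000.0 bps


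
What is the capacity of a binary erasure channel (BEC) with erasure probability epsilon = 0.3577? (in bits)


C = 1 - epsilon = 1 - 0.3577 = 0.6423

0.6423 bits


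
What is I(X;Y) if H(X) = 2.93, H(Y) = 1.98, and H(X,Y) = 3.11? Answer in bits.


I(X;Y) = H(X) + H(Y) - H(X,Y) = 2.93 + 1.98 - 3.11 = 1.8

1.8 bits


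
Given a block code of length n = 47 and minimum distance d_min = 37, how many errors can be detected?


Detection capability = d_min - 1 = 37 - 1 = 36

36 errors


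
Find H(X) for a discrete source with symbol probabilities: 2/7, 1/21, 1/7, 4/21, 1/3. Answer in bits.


H = -sum(p_i * log2(p_i)). Terms: -(2/7)*log2(2/7) = 0.516387; -(1/21)*log2(1/21) = 0.209158; -(1/7)*log2(1/7) = 0.401051; -(4/21)*log2(4/21) = 0.455680; -(1/3)*log2(1/3) = 0.528321. H = 0.516387 + 0.209158 + 0.401051 + 0.455680 + 0.528321 = 2.1106

2.1106 bits


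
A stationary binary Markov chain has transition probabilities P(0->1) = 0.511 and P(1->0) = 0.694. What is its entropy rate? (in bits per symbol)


Stationary distribution: pi_0 = p10/(p01+p10) = 0.5759, pi_1 = 0.4241. Entropy rate H' = pi_0*H(p01) + pi_1*H(p10) = 0.5759*0.9997 + 0.4241*0.8885 = 0.9525

0.9525 bits/symbol


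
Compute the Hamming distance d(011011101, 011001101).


Count differing positions: . . . . ^ . . . . = 1 differences

1


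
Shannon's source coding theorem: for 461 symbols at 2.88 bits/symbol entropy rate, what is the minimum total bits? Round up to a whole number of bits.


Minimum bits >= n * H = 461 * 2.88 = 1327.68, rounded up to a whole number of bits = 1328

1328 bits


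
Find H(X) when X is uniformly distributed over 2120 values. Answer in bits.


H = log2(n) = log2(2120) = 11.0498

11.0498 bits


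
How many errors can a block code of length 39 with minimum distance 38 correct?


Correction capability = floor((d-1)/2) = floor((38-1)/2) = 18

18 errors


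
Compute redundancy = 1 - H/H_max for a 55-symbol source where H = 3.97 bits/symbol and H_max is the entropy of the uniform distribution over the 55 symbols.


H_max = log2(K) = log2(55) = 5.7814 bits/symbol. Redundancy = 1 - H/H_max = 1 - 3.97/5.7814 = 1 - 0.6867 = 0.3133

0.3133


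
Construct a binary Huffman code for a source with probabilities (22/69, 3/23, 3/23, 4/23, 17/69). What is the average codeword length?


Huffman construction (repeatedly merge the two least-probable nodes; each merge adds 1 bit to every symbol beneath it): 3/23 + 3/23 = 6/23; 4/23 + 17/69 = 29/69; 6/23 + 22/69 = 40/69; 29/69 + 40/69 = 1. Resulting codeword lengths (in the order the probabilities were given): (2, 3, 3, 2, 2). L_avg = sum(p_i * l_i) = 22/69*2 + 3/23*3 + 3/23*3 + 4/23*2 + 17/69*2 = 52/23 = 2.2609

2.2609 bits


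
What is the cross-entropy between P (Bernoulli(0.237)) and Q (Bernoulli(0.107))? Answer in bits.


H(P,Q) = -p*log2(q) - (1-p)*log2(1-q). -0.237*log2(0.107) = 0.764163; -0.763*log2(0.893) = 0.124573. H(P,Q) = 0.764163 + 0.124573 = 0.8887

0.8887 bits


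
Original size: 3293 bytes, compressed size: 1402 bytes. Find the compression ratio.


Ratio = original / compressed = 3293 / 1402 = 2.3488

2.3488


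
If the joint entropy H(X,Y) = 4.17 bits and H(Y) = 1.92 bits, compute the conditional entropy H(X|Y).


H(X|Y) = H(X,Y) - H(Y) = 4.17 - 1.92 = 2.25

2.25 bits


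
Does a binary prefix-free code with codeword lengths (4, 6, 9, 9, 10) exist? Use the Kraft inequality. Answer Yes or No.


Kraft sum = sum(2^(-l_i)) = 0.083, need <= 1. Result: satisfied (a binary prefix-free code with these lengths exists)

Yes


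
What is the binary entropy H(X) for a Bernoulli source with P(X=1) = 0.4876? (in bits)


H = -p*log2(p) - (1-p)*log2(1-p). -0.4876*log2(0.4876) = 0.505266; -0.5124*log2(0.5124) = 0.494291. H = 0.505266 + 0.494291 = 0.9996

0.9996 bits


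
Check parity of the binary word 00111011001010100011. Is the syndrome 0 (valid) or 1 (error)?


Syndrome = XOR of all bits = 0 XOR 0 XOR 1 XOR 1 XOR 1 XOR 0 XOR 1 XOR 1 XOR 0 XOR 0 XOR 1 XOR 0 XOR 1 XOR 0 XOR 1 XOR 0 XOR 0 XOR 0 XOR 1 XOR 1 = 0

0


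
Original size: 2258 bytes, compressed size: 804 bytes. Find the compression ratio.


Ratio = original / compressed = 2258 / 804 = 2.8085

2.8085


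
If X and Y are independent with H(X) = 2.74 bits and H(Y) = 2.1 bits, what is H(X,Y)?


For independent variables, H(X,Y) = H(X) + H(Y) = 2.74 + 2.1 = 4.84

4.84 bits


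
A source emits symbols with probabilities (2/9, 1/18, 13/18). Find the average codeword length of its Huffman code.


Huffman construction (repeatedly merge the two least-probable nodes; each merge adds 1 bit to every symbol beneath it): 1/18 + 2/9 = 5/18; 5/18 + 13/18 = 1. Resulting codeword lengths (in the order the probabilities were given): (2, 2, 1). L_avg = sum(p_i * l_i) = 2/9*2 + 1/18*2 + 13/18*1 = 23/18 = 1.2778

1.2778 bits


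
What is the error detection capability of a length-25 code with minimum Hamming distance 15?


Detection capability = d_min - 1 = 15 - 1 = 14

14 errors


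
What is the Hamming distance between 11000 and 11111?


Count differing positions: . . ^ ^ ^ = 3 differences

3


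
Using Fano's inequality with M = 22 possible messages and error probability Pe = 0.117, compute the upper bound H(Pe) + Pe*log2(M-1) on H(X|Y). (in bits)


H(Pe) = -Pe*log2(Pe) - (1-Pe)*log2(1-Pe) = -0.117*log2(0.117) - 0.883*log2(0.883) = 0.362164 + 0.158511 = 0.5207. Pe*log2(M-1) = 0.117*log2(21) = 0.513901. Bound = H(Pe) + Pe*log2(M-1) = 0.362164 + 0.158511 + 0.513901 = 1.0346

1.0346 bits


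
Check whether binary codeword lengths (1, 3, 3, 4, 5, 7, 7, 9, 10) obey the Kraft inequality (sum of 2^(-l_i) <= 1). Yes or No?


Kraft sum = sum(2^(-l_i)) = 0.8623, need <= 1. Result: satisfied (a binary prefix-free code with these lengths exists)

Yes


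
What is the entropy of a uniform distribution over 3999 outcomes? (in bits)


H = log2(n) = log2(3999) = 11.9654

11.9654 bits


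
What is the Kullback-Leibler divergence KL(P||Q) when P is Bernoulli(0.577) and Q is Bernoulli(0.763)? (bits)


KL = p*log2(p/q) + (1-p)*log2((1-p)/(1-q)) = 0.577*log2(0.577/0.763) + 0.423*log2(0.423/0.237) = 0.1209

0.1209 bits


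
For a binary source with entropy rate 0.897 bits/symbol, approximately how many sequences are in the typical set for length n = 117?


log2|A_typical| = nH = 117 * 0.897 = 104.949, so |A_typical| ~ 2^104.949 = 3.916e+31

3.916e+31


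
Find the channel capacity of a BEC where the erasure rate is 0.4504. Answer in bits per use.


C = 1 - epsilon = 1 - 0.4504 = 0.5496

0.5496 bits


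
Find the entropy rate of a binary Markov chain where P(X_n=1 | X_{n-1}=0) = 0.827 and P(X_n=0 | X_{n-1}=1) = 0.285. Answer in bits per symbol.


Stationary distribution: pi_0 = p10/(p01+p10) = 0.2563, pi_1 = 0.7437. Entropy rate H' = pi_0*H(p01) + pi_1*H(p10) = 0.2563*0.6645 + 0.7437*0.8622 = 0.8115

0.8115 bits/symbol


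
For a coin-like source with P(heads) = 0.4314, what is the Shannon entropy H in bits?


H = -p*log2(p) - (1-p)*log2(1-p). -0.4314*log2(0.4314) = 0.523246; -0.5686*log2(0.5686) = 0.463133. H = 0.523246 + 0.463133 = 0.9864

0.9864 bits


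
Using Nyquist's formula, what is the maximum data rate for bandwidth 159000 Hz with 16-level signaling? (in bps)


Rate = 2 * B * log2(M) = 2 * 159000 * 4.0 = 1272000.0

1272000.0 bps


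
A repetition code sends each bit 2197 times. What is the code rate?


Rate = k/n = 1/2197

1/2197


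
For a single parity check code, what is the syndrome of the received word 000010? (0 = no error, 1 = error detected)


Syndrome = XOR of all bits = 0 XOR 0 XOR 0 XOR 0 XOR 1 XOR 0 = 1

1


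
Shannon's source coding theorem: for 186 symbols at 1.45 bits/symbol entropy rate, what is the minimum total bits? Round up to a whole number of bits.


Minimum bits >= n * H = 186 * 1.45 = 269.7, rounded up to a whole number of bits = 270

270 bits


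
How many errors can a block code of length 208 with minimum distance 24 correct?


Correction capability = floor((d-1)/2) = floor((24-1)/2) = 11

11 errors


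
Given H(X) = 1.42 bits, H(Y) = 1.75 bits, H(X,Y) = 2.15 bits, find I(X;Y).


I(X;Y) = H(X) + H(Y) - H(X,Y) = 1.42 + 1.75 - 2.15 = 1.02

1.02 bits


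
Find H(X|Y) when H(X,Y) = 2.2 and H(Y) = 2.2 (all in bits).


H(X|Y) = H(X,Y) - H(Y) = 2.2 - 2.2 = 0.0

0.0 bits


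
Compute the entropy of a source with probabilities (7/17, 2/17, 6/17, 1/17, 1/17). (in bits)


H = -sum(p_i * log2(p_i)). Terms: -(7/17)*log2(7/17) = 0.527103; -(2/17)*log2(2/17) = 0.363231; -(6/17)*log2(6/17) = 0.530294; -(1/17)*log2(1/17) = 0.240439; -(1/17)*log2(1/17) = 0.240439. H = 0.527103 + 0.363231 + 0.530294 + 0.240439 + 0.240439 = 1.9015

1.9015 bits


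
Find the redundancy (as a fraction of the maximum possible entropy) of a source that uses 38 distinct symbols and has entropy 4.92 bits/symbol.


H_max = log2(K) = log2(38) = 5.2479 bits/symbol. Redundancy = 1 - H/H_max = 1 - 4.92/5.2479 = 1 - 0.9375 = 0.0625

0.0625


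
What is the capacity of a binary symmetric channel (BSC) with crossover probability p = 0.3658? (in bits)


H(p) = -p*log2(p) - (1-p)*log2(1-p) = -0.3658*log2(0.3658) - 0.6342*log2(0.6342) = 0.530729 + 0.416663 = 0.9474. C = 1 - H(p) = 1 - 0.9474 = 0.0526

0.0526 bits


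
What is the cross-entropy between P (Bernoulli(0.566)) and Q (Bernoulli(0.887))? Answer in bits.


H(P,Q) = -p*log2(q) - (1-p)*log2(1-q). -0.566*log2(0.887) = 0.097915; -0.434*log2(0.113) = 1.365193. H(P,Q) = 0.097915 + 1.365193 = 1.4631

1.4631 bits


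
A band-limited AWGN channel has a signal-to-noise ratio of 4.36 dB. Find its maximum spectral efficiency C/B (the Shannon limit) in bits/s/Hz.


SNR_linear = 10^(4.36/10) = 2.729; C/B = log2(1 + SNR_linear) = log2(1 + 2.729) = 1.8988

1.8988 bits/s/Hz


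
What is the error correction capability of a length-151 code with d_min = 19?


Correction capability = floor((d-1)/2) = floor((19-1)/2) = 9

9 errors


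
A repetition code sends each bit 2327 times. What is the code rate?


Rate = k/n = 1/2327

1/2327


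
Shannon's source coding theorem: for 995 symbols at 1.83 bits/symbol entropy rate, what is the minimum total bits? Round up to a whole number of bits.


Minimum bits >= n * H = 995 * 1.83 = 1820.85, rounded up to a whole number of bits = 1821

1821 bits


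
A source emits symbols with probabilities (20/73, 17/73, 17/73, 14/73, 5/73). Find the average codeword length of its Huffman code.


Huffman construction (repeatedly merge the two least-probable nodes; each merge adds 1 bit to every symbol beneath it): 5/73 + 14/73 = 19/73; 17/73 + 17/73 = 34/73; 19/73 + 20/73 = 39/73; 34/73 + 39/73 = 1. Resulting codeword lengths (in the order the probabilities were given): (2, 2, 2, 3, 3). L_avg = sum(p_i * l_i) = 20/73*2 + 17/73*2 + 17/73*2 + 14/73*3 + 5/73*3 = 165/73 = 2.2603

2.2603 bits


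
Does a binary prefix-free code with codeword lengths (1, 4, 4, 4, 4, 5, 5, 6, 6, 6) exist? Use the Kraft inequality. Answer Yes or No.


Kraft sum = sum(2^(-l_i)) = 0.8594, need <= 1. Result: satisfied (a binary prefix-free code with these lengths exists)

Yes


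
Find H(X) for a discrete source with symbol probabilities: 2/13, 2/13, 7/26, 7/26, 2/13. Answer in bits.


H = -sum(p_i * log2(p_i)). Terms: -(2/13)*log2(2/13) = 0.415452; -(2/13)*log2(2/13) = 0.415452; -(7/26)*log2(7/26) = 0.509677; -(7/26)*log2(7/26) = 0.509677; -(2/13)*log2(2/13) = 0.415452. H = 0.415452 + 0.415452 + 0.509677 + 0.509677 + 0.415452 = 2.2657

2.2657 bits


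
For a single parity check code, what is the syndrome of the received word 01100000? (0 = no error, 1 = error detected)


Syndrome = XOR of all bits = 0 XOR 1 XOR 1 XOR 0 XOR 0 XOR 0 XOR 0 XOR 0 = 0

0


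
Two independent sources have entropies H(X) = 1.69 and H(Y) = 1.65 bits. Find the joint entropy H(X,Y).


For independent variables, H(X,Y) = H(X) + H(Y) = 1.69 + 1.65 = 3.34

3.34 bits


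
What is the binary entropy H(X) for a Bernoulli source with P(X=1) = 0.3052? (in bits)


H = -p*log2(p) - (1-p)*log2(1-p). -0.3052*log2(0.3052) = 0.522555; -0.6948*log2(0.6948) = 0.365000. H = 0.522555 + 0.365000 = 0.8876

0.8876 bits


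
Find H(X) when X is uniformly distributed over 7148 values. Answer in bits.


H = log2(n) = log2(7148) = 12.8033

12.8033 bits


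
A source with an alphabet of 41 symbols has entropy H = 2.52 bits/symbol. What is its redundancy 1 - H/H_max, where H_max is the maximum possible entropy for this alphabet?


H_max = log2(K) = log2(41) = 5.3576 bits/symbol. Redundancy = 1 - H/H_max = 1 - 2.52/5.3576 = 1 - 0.4704 = 0.5296

0.5296


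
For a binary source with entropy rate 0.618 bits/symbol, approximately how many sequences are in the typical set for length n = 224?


log2|A_typical| = nH = 224 * 0.618 = 138.432, so |A_typical| ~ 2^138.432 = 4.701e+41

4.701e+41


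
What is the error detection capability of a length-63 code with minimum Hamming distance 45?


Detection capability = d_min - 1 = 45 - 1 = 44

44 errors


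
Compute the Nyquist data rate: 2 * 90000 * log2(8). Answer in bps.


Rate = 2 * B * log2(M) = 2 * 90000 * 3.0 = 540000.0

540000.0 bps


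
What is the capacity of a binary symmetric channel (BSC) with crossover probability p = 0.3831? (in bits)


H(p) = -p*log2(p) - (1-p)*log2(1-p) = -0.3831*log2(0.3831) - 0.6169*log2(0.6169) = 0.530290 + 0.429912 = 0.9602. C = 1 - H(p) = 1 - 0.9602 = 0.0398

0.0398 bits


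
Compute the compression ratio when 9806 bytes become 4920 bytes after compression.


Ratio = original / compressed = 9806 / 4920 = 1.9931

1.9931


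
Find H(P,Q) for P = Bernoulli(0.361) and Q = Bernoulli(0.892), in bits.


H(P,Q) = -p*log2(q) - (1-p)*log2(1-q). -0.361*log2(0.892) = 0.059523; -0.639*log2(0.108) = 2.051763. H(P,Q) = 0.059523 + 2.051763 = 2.1113

2.1113 bits


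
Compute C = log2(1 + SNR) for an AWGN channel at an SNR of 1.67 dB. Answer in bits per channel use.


SNR_linear = 10^(1.67/10) = 1.4689; C = log2(1 + SNR_linear) = log2(1 + 1.4689) = 1.3039

1.3039 bits/channel use


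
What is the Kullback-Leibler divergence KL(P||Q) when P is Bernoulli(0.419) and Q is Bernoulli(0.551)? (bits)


KL = p*log2(p/q) + (1-p)*log2((1-p)/(1-q)) = 0.419*log2(0.419/0.551) + 0.581*log2(0.581/0.449) = 0.0505

0.0505 bits


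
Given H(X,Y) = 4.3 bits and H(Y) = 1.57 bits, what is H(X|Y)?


H(X|Y) = H(X,Y) - H(Y) = 4.3 - 1.57 = 2.73

2.73 bits


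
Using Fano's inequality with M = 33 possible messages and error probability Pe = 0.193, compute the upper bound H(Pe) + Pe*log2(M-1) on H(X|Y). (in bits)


H(Pe) = -Pe*log2(Pe) - (1-Pe)*log2(1-Pe) = -0.193*log2(0.193) - 0.807*log2(0.807) = 0.458052 + 0.249653 = 0.7077. Pe*log2(M-1) = 0.193*log2(32) = 0.965000. Bound = H(Pe) + Pe*log2(M-1) = 0.458052 + 0.249653 + 0.965000 = 1.6727

1.6727 bits


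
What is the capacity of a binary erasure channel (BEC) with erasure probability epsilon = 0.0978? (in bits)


C = 1 - epsilon = 1 - 0.0978 = 0.9022

0.9022 bits


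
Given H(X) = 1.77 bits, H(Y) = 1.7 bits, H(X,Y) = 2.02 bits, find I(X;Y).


I(X;Y) = H(X) + H(Y) - H(X,Y) = 1.77 + 1.7 - 2.02 = 1.45

1.45 bits


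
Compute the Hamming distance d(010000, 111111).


Count differing positions: ^ . ^ ^ ^ ^ = 5 differences

5


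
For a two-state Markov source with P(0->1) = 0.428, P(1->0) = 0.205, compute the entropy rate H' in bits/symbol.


Stationary distribution: pi_0 = p10/(p01+p10) = 0.3239, pi_1 = 0.6761. Entropy rate H' = pi_0*H(p01) + pi_1*H(p10) = 0.3239*0.985 + 0.6761*0.7318 = 0.8138

0.8138 bits/symbol


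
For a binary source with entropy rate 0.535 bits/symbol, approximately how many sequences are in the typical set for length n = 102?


log2|A_typical| = nH = 102 * 0.535 = 54.57, so |A_typical| ~ 2^54.57 = 2.674e+16

2.674e+16


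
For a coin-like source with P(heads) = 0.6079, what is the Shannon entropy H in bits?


H = -p*log2(p) - (1-p)*log2(1-p). -0.6079*log2(0.6079) = 0.436529; -0.3921*log2(0.3921) = 0.529612. H = 0.436529 + 0.529612 = 0.9661

0.9661 bits


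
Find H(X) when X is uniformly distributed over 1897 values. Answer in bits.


H = log2(n) = log2(1897) = 10.8895

10.8895 bits


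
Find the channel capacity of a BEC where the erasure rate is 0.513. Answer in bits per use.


C = 1 - epsilon = 1 - 0.513 = 0.487

0.487 bits


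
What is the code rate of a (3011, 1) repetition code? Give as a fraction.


Rate = k/n = 1/3011

1/3011


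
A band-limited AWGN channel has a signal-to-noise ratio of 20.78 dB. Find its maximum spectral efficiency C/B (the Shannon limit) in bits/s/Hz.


SNR_linear = 10^(20.78/10) = 119.6741; C/B = log2(1 + SNR_linear) = log2(1 + 119.6741) = 6.915

6.915 bits/s/Hz


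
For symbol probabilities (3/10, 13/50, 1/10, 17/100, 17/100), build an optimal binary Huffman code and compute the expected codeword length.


Huffman construction (repeatedly merge the two least-probable nodes; each merge adds 1 bit to every symbol beneath it): 1/10 + 17/100 = 27/100; 17/100 + 13/50 = 43/100; 27/100 + 3/10 = 57/100; 43/100 + 57/100 = 1. Resulting codeword lengths (in the order the probabilities were given): (2, 2, 3, 3, 2). L_avg = sum(p_i * l_i) = 3/10*2 + 13/50*2 + 1/10*3 + 17/100*3 + 17/100*2 = 227/100 = 2.27

2.27 bits


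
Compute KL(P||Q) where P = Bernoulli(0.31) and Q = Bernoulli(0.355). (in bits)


KL = p*log2(p/q) + (1-p)*log2((1-p)/(1-q)) = 0.31*log2(0.31/0.355) + 0.69*log2(0.69/0.645) = 0.0065

0.0065 bits


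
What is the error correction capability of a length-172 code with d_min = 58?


Correction capability = floor((d-1)/2) = floor((58-1)/2) = 28

28 errors


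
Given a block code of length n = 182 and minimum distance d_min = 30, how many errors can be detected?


Detection capability = d_min - 1 = 30 - 1 = 29

29 errors


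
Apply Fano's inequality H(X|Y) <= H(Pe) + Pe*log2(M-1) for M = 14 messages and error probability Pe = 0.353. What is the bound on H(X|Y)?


H(Pe) = -Pe*log2(Pe) - (1-Pe)*log2(1-Pe) = -0.353*log2(0.353) - 0.647*log2(0.647) = 0.530298 + 0.406421 = 0.9367. Pe*log2(M-1) = 0.353*log2(13) = 1.306255. Bound = H(Pe) + Pe*log2(M-1) = 0.530298 + 0.406421 + 1.306255 = 2.243

2.243 bits


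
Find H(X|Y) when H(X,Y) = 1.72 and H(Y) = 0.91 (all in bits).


H(X|Y) = H(X,Y) - H(Y) = 1.72 - 0.91 = 0.81

0.81 bits


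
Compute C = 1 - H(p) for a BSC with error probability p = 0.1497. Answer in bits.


H(p) = -p*log2(p) - (1-p)*log2(1-p) = -0.1497*log2(0.1497) - 0.8503*log2(0.8503) = 0.410156 + 0.198933 = 0.6091. C = 1 - H(p) = 1 - 0.6091 = 0.3909

0.3909 bits


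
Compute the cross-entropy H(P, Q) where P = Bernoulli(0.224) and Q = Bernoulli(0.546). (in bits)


H(P,Q) = -p*log2(q) - (1-p)*log2(1-q). -0.224*log2(0.546) = 0.195558; -0.776*log2(0.454) = 0.884047. H(P,Q) = 0.195558 + 0.884047 = 1.0796

1.0796 bits


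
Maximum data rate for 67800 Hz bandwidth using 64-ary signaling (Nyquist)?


Rate = 2 * B * log2(M) = 2 * 67800 * 6.0 = 813600.0

813600.0 bps


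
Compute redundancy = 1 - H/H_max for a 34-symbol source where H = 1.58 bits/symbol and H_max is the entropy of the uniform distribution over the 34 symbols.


H_max = log2(K) = log2(34) = 5.0875 bits/symbol. Redundancy = 1 - H/H_max = 1 - 1.58/5.0875 = 1 - 0.3106 = 0.6894

0.6894


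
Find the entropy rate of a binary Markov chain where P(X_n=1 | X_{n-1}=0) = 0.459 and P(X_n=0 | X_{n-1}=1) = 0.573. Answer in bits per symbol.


Stationary distribution: pi_0 = p10/(p01+p10) = 0.5552, pi_1 = 0.4448. Entropy rate H' = pi_0*H(p01) + pi_1*H(p10) = 0.5552*0.9951 + 0.4448*0.9846 = 0.9904

0.9904 bits/symbol
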